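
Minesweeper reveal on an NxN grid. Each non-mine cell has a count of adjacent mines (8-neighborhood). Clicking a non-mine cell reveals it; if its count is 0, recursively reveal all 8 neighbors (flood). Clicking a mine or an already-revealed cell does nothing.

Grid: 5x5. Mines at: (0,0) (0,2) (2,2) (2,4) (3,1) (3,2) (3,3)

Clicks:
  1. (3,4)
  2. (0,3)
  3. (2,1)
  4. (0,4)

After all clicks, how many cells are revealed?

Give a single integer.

Click 1 (3,4) count=2: revealed 1 new [(3,4)] -> total=1
Click 2 (0,3) count=1: revealed 1 new [(0,3)] -> total=2
Click 3 (2,1) count=3: revealed 1 new [(2,1)] -> total=3
Click 4 (0,4) count=0: revealed 3 new [(0,4) (1,3) (1,4)] -> total=6

Answer: 6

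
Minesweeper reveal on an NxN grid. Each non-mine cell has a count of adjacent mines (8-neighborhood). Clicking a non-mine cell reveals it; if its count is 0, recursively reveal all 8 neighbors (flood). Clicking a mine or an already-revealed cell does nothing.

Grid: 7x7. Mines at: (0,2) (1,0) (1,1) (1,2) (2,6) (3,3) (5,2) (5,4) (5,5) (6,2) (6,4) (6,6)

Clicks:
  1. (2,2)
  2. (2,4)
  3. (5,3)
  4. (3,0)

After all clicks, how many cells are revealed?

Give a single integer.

Answer: 15

Derivation:
Click 1 (2,2) count=3: revealed 1 new [(2,2)] -> total=1
Click 2 (2,4) count=1: revealed 1 new [(2,4)] -> total=2
Click 3 (5,3) count=4: revealed 1 new [(5,3)] -> total=3
Click 4 (3,0) count=0: revealed 12 new [(2,0) (2,1) (3,0) (3,1) (3,2) (4,0) (4,1) (4,2) (5,0) (5,1) (6,0) (6,1)] -> total=15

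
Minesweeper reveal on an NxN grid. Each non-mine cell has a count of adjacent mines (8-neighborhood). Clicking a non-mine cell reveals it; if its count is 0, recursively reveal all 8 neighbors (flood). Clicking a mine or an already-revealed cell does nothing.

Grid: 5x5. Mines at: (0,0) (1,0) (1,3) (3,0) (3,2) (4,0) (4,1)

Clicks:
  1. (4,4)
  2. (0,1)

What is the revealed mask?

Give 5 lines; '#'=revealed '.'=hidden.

Answer: .#...
.....
...##
...##
...##

Derivation:
Click 1 (4,4) count=0: revealed 6 new [(2,3) (2,4) (3,3) (3,4) (4,3) (4,4)] -> total=6
Click 2 (0,1) count=2: revealed 1 new [(0,1)] -> total=7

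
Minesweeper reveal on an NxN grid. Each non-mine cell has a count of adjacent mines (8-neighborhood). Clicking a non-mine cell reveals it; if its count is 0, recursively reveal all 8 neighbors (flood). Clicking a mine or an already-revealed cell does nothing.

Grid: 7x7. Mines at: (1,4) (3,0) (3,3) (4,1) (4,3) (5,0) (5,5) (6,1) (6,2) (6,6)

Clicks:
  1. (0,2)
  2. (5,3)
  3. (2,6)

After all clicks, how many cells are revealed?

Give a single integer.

Click 1 (0,2) count=0: revealed 12 new [(0,0) (0,1) (0,2) (0,3) (1,0) (1,1) (1,2) (1,3) (2,0) (2,1) (2,2) (2,3)] -> total=12
Click 2 (5,3) count=2: revealed 1 new [(5,3)] -> total=13
Click 3 (2,6) count=0: revealed 13 new [(0,5) (0,6) (1,5) (1,6) (2,4) (2,5) (2,6) (3,4) (3,5) (3,6) (4,4) (4,5) (4,6)] -> total=26

Answer: 26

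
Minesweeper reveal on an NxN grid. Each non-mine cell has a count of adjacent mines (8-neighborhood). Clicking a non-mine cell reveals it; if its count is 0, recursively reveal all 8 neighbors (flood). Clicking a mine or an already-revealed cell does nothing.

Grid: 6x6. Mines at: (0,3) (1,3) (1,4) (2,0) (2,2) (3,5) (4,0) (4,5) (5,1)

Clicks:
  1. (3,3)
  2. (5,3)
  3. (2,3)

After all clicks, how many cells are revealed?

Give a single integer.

Click 1 (3,3) count=1: revealed 1 new [(3,3)] -> total=1
Click 2 (5,3) count=0: revealed 8 new [(3,2) (3,4) (4,2) (4,3) (4,4) (5,2) (5,3) (5,4)] -> total=9
Click 3 (2,3) count=3: revealed 1 new [(2,3)] -> total=10

Answer: 10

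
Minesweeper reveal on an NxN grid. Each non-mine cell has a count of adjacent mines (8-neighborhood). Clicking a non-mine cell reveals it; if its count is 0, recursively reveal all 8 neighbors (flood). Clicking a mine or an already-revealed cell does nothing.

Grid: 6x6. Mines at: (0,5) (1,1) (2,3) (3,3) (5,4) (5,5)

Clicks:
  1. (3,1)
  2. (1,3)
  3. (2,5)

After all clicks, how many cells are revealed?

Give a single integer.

Answer: 23

Derivation:
Click 1 (3,1) count=0: revealed 14 new [(2,0) (2,1) (2,2) (3,0) (3,1) (3,2) (4,0) (4,1) (4,2) (4,3) (5,0) (5,1) (5,2) (5,3)] -> total=14
Click 2 (1,3) count=1: revealed 1 new [(1,3)] -> total=15
Click 3 (2,5) count=0: revealed 8 new [(1,4) (1,5) (2,4) (2,5) (3,4) (3,5) (4,4) (4,5)] -> total=23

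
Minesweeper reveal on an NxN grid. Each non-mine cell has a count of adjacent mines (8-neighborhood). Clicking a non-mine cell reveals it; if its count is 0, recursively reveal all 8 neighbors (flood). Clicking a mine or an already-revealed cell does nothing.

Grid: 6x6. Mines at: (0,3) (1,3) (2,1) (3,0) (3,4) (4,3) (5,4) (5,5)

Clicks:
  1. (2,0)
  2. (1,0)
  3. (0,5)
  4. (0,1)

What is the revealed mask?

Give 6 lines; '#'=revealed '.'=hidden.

Click 1 (2,0) count=2: revealed 1 new [(2,0)] -> total=1
Click 2 (1,0) count=1: revealed 1 new [(1,0)] -> total=2
Click 3 (0,5) count=0: revealed 6 new [(0,4) (0,5) (1,4) (1,5) (2,4) (2,5)] -> total=8
Click 4 (0,1) count=0: revealed 5 new [(0,0) (0,1) (0,2) (1,1) (1,2)] -> total=13

Answer: ###.##
###.##
#...##
......
......
......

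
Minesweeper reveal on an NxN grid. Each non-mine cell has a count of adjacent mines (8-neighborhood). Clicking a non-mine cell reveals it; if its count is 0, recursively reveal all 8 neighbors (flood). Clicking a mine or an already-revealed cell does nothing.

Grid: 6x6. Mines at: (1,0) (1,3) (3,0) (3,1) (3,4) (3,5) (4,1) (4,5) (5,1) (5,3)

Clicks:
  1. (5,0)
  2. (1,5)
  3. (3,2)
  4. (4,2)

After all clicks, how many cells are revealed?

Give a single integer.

Click 1 (5,0) count=2: revealed 1 new [(5,0)] -> total=1
Click 2 (1,5) count=0: revealed 6 new [(0,4) (0,5) (1,4) (1,5) (2,4) (2,5)] -> total=7
Click 3 (3,2) count=2: revealed 1 new [(3,2)] -> total=8
Click 4 (4,2) count=4: revealed 1 new [(4,2)] -> total=9

Answer: 9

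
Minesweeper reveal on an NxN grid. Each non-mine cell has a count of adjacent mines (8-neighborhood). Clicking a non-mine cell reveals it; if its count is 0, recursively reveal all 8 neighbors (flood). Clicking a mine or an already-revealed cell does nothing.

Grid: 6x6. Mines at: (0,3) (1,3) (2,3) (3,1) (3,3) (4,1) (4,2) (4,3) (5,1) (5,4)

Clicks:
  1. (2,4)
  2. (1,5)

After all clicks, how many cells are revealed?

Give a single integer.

Click 1 (2,4) count=3: revealed 1 new [(2,4)] -> total=1
Click 2 (1,5) count=0: revealed 9 new [(0,4) (0,5) (1,4) (1,5) (2,5) (3,4) (3,5) (4,4) (4,5)] -> total=10

Answer: 10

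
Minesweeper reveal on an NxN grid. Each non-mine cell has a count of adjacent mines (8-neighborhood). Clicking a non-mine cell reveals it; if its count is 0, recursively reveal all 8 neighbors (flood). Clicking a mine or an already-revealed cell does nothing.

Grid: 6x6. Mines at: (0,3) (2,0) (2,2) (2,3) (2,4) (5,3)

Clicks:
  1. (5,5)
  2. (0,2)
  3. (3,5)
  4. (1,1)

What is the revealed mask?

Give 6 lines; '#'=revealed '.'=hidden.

Answer: ..#...
.#....
......
....##
....##
....##

Derivation:
Click 1 (5,5) count=0: revealed 6 new [(3,4) (3,5) (4,4) (4,5) (5,4) (5,5)] -> total=6
Click 2 (0,2) count=1: revealed 1 new [(0,2)] -> total=7
Click 3 (3,5) count=1: revealed 0 new [(none)] -> total=7
Click 4 (1,1) count=2: revealed 1 new [(1,1)] -> total=8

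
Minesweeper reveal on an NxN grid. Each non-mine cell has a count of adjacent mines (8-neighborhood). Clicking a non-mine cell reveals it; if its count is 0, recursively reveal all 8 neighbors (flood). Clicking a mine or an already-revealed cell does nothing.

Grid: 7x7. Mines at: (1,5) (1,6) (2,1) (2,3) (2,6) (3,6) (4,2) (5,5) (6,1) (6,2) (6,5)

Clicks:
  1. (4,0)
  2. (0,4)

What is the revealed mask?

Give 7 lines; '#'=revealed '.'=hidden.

Answer: ....#..
.......
.......
##.....
##.....
##.....
.......

Derivation:
Click 1 (4,0) count=0: revealed 6 new [(3,0) (3,1) (4,0) (4,1) (5,0) (5,1)] -> total=6
Click 2 (0,4) count=1: revealed 1 new [(0,4)] -> total=7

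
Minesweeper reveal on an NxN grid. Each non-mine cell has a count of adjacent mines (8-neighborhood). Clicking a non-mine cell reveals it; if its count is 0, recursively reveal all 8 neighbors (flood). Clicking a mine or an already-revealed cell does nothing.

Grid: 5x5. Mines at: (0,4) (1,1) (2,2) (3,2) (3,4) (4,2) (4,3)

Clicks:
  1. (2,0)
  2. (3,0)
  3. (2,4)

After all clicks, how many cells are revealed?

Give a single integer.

Answer: 7

Derivation:
Click 1 (2,0) count=1: revealed 1 new [(2,0)] -> total=1
Click 2 (3,0) count=0: revealed 5 new [(2,1) (3,0) (3,1) (4,0) (4,1)] -> total=6
Click 3 (2,4) count=1: revealed 1 new [(2,4)] -> total=7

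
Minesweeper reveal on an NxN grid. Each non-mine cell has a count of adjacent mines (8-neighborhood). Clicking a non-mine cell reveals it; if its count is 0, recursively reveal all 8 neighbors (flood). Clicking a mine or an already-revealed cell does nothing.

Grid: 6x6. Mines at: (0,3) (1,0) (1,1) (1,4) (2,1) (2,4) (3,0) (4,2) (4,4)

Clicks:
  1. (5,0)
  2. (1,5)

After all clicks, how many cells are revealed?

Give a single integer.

Answer: 5

Derivation:
Click 1 (5,0) count=0: revealed 4 new [(4,0) (4,1) (5,0) (5,1)] -> total=4
Click 2 (1,5) count=2: revealed 1 new [(1,5)] -> total=5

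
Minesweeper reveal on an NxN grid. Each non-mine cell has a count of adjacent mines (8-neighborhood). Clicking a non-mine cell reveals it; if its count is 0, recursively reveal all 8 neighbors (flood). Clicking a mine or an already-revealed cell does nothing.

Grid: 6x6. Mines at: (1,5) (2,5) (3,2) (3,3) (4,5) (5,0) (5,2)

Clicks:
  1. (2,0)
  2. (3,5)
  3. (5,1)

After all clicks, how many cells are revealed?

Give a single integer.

Answer: 21

Derivation:
Click 1 (2,0) count=0: revealed 19 new [(0,0) (0,1) (0,2) (0,3) (0,4) (1,0) (1,1) (1,2) (1,3) (1,4) (2,0) (2,1) (2,2) (2,3) (2,4) (3,0) (3,1) (4,0) (4,1)] -> total=19
Click 2 (3,5) count=2: revealed 1 new [(3,5)] -> total=20
Click 3 (5,1) count=2: revealed 1 new [(5,1)] -> total=21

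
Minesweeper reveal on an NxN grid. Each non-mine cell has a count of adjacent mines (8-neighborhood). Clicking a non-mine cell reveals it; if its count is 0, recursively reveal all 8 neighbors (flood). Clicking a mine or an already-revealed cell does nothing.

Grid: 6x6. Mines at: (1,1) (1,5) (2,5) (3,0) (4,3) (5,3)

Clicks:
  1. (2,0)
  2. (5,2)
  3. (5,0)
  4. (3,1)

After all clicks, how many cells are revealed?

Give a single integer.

Answer: 8

Derivation:
Click 1 (2,0) count=2: revealed 1 new [(2,0)] -> total=1
Click 2 (5,2) count=2: revealed 1 new [(5,2)] -> total=2
Click 3 (5,0) count=0: revealed 5 new [(4,0) (4,1) (4,2) (5,0) (5,1)] -> total=7
Click 4 (3,1) count=1: revealed 1 new [(3,1)] -> total=8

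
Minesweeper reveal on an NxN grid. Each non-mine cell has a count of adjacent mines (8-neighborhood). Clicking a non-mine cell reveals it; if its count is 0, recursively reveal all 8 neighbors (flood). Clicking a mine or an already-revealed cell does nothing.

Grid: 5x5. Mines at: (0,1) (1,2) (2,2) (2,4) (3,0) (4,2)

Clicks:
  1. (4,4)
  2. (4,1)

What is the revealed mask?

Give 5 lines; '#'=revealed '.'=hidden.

Click 1 (4,4) count=0: revealed 4 new [(3,3) (3,4) (4,3) (4,4)] -> total=4
Click 2 (4,1) count=2: revealed 1 new [(4,1)] -> total=5

Answer: .....
.....
.....
...##
.#.##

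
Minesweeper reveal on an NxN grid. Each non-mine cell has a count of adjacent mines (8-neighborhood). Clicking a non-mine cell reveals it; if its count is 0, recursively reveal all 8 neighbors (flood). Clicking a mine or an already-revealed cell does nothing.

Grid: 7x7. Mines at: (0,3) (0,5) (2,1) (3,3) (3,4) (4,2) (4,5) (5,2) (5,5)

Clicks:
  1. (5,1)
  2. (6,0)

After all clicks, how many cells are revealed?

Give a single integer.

Click 1 (5,1) count=2: revealed 1 new [(5,1)] -> total=1
Click 2 (6,0) count=0: revealed 7 new [(3,0) (3,1) (4,0) (4,1) (5,0) (6,0) (6,1)] -> total=8

Answer: 8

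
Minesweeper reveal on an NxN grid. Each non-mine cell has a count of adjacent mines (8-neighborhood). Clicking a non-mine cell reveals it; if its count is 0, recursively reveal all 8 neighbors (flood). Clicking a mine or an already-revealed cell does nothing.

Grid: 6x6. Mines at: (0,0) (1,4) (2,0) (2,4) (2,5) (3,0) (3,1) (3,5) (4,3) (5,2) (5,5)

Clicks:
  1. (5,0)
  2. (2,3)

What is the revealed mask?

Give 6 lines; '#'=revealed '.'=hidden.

Click 1 (5,0) count=0: revealed 4 new [(4,0) (4,1) (5,0) (5,1)] -> total=4
Click 2 (2,3) count=2: revealed 1 new [(2,3)] -> total=5

Answer: ......
......
...#..
......
##....
##....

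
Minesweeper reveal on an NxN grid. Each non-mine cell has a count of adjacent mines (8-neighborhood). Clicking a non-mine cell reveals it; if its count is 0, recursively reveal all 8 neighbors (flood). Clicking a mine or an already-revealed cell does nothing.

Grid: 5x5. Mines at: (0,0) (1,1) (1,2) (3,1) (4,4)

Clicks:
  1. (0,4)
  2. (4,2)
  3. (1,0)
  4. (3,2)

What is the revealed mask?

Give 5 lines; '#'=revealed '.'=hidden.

Click 1 (0,4) count=0: revealed 8 new [(0,3) (0,4) (1,3) (1,4) (2,3) (2,4) (3,3) (3,4)] -> total=8
Click 2 (4,2) count=1: revealed 1 new [(4,2)] -> total=9
Click 3 (1,0) count=2: revealed 1 new [(1,0)] -> total=10
Click 4 (3,2) count=1: revealed 1 new [(3,2)] -> total=11

Answer: ...##
#..##
...##
..###
..#..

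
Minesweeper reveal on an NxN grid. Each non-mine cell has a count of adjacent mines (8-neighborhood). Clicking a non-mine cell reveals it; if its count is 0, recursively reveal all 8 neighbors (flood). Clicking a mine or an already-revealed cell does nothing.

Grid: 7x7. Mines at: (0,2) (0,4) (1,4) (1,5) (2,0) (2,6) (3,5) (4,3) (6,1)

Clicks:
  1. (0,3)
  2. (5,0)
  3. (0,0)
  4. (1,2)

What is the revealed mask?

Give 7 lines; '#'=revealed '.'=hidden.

Click 1 (0,3) count=3: revealed 1 new [(0,3)] -> total=1
Click 2 (5,0) count=1: revealed 1 new [(5,0)] -> total=2
Click 3 (0,0) count=0: revealed 4 new [(0,0) (0,1) (1,0) (1,1)] -> total=6
Click 4 (1,2) count=1: revealed 1 new [(1,2)] -> total=7

Answer: ##.#...
###....
.......
.......
.......
#......
.......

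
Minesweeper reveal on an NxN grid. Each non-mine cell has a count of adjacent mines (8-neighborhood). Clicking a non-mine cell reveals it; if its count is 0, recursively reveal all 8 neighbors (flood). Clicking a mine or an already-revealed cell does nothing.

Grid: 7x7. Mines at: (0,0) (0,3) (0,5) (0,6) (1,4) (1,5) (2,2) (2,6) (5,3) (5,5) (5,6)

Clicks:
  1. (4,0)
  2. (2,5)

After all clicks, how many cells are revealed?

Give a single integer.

Answer: 17

Derivation:
Click 1 (4,0) count=0: revealed 16 new [(1,0) (1,1) (2,0) (2,1) (3,0) (3,1) (3,2) (4,0) (4,1) (4,2) (5,0) (5,1) (5,2) (6,0) (6,1) (6,2)] -> total=16
Click 2 (2,5) count=3: revealed 1 new [(2,5)] -> total=17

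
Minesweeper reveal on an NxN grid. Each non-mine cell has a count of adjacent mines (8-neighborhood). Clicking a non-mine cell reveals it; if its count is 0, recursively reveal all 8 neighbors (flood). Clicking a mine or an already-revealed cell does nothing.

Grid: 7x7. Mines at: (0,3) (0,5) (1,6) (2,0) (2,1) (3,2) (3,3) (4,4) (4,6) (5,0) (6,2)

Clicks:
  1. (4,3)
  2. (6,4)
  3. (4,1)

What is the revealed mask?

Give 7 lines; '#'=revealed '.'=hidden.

Click 1 (4,3) count=3: revealed 1 new [(4,3)] -> total=1
Click 2 (6,4) count=0: revealed 8 new [(5,3) (5,4) (5,5) (5,6) (6,3) (6,4) (6,5) (6,6)] -> total=9
Click 3 (4,1) count=2: revealed 1 new [(4,1)] -> total=10

Answer: .......
.......
.......
.......
.#.#...
...####
...####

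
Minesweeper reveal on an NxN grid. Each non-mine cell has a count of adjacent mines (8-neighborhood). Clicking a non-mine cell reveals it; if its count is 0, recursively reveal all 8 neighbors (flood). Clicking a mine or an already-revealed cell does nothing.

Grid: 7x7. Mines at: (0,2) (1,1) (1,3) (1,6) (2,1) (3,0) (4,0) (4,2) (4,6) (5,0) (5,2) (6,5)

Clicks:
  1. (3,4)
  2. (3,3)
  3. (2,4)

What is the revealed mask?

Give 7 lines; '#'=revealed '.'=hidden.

Click 1 (3,4) count=0: revealed 12 new [(2,3) (2,4) (2,5) (3,3) (3,4) (3,5) (4,3) (4,4) (4,5) (5,3) (5,4) (5,5)] -> total=12
Click 2 (3,3) count=1: revealed 0 new [(none)] -> total=12
Click 3 (2,4) count=1: revealed 0 new [(none)] -> total=12

Answer: .......
.......
...###.
...###.
...###.
...###.
.......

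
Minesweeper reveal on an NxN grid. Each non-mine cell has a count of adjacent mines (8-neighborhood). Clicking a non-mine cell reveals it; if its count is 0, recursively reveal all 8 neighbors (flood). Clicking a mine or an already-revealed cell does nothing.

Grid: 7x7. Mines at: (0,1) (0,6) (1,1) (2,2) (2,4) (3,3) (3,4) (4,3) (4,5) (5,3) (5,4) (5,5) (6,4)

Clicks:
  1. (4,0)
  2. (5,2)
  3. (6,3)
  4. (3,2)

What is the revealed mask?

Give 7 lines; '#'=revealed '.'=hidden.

Answer: .......
.......
##.....
###....
###....
###....
####...

Derivation:
Click 1 (4,0) count=0: revealed 14 new [(2,0) (2,1) (3,0) (3,1) (3,2) (4,0) (4,1) (4,2) (5,0) (5,1) (5,2) (6,0) (6,1) (6,2)] -> total=14
Click 2 (5,2) count=2: revealed 0 new [(none)] -> total=14
Click 3 (6,3) count=3: revealed 1 new [(6,3)] -> total=15
Click 4 (3,2) count=3: revealed 0 new [(none)] -> total=15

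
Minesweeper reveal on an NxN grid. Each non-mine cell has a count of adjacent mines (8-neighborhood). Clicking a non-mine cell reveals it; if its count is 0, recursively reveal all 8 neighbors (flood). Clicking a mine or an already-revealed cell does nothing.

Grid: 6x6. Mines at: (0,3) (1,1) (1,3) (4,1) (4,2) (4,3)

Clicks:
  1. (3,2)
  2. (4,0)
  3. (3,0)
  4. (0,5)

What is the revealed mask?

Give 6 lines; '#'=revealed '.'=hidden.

Click 1 (3,2) count=3: revealed 1 new [(3,2)] -> total=1
Click 2 (4,0) count=1: revealed 1 new [(4,0)] -> total=2
Click 3 (3,0) count=1: revealed 1 new [(3,0)] -> total=3
Click 4 (0,5) count=0: revealed 12 new [(0,4) (0,5) (1,4) (1,5) (2,4) (2,5) (3,4) (3,5) (4,4) (4,5) (5,4) (5,5)] -> total=15

Answer: ....##
....##
....##
#.#.##
#...##
....##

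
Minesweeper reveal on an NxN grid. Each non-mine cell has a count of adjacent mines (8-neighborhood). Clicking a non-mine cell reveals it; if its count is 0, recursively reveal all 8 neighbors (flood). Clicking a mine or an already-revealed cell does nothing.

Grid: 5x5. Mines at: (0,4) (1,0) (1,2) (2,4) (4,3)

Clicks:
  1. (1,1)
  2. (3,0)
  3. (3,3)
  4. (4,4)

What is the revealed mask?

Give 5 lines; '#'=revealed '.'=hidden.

Click 1 (1,1) count=2: revealed 1 new [(1,1)] -> total=1
Click 2 (3,0) count=0: revealed 9 new [(2,0) (2,1) (2,2) (3,0) (3,1) (3,2) (4,0) (4,1) (4,2)] -> total=10
Click 3 (3,3) count=2: revealed 1 new [(3,3)] -> total=11
Click 4 (4,4) count=1: revealed 1 new [(4,4)] -> total=12

Answer: .....
.#...
###..
####.
###.#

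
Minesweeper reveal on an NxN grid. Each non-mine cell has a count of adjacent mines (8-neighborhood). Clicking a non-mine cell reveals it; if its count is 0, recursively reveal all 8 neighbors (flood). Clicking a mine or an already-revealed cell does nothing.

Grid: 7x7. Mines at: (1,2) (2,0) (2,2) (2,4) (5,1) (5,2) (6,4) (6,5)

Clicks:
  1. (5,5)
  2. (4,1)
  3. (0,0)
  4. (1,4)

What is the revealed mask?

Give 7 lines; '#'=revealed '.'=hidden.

Click 1 (5,5) count=2: revealed 1 new [(5,5)] -> total=1
Click 2 (4,1) count=2: revealed 1 new [(4,1)] -> total=2
Click 3 (0,0) count=0: revealed 4 new [(0,0) (0,1) (1,0) (1,1)] -> total=6
Click 4 (1,4) count=1: revealed 1 new [(1,4)] -> total=7

Answer: ##.....
##..#..
.......
.......
.#.....
.....#.
.......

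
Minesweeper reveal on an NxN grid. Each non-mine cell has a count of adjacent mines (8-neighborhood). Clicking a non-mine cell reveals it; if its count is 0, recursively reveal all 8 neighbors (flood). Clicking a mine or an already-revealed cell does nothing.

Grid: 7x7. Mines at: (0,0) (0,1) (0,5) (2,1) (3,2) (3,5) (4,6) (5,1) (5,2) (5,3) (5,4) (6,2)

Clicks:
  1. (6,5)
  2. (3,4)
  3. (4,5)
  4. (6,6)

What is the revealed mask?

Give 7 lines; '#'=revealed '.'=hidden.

Click 1 (6,5) count=1: revealed 1 new [(6,5)] -> total=1
Click 2 (3,4) count=1: revealed 1 new [(3,4)] -> total=2
Click 3 (4,5) count=3: revealed 1 new [(4,5)] -> total=3
Click 4 (6,6) count=0: revealed 3 new [(5,5) (5,6) (6,6)] -> total=6

Answer: .......
.......
.......
....#..
.....#.
.....##
.....##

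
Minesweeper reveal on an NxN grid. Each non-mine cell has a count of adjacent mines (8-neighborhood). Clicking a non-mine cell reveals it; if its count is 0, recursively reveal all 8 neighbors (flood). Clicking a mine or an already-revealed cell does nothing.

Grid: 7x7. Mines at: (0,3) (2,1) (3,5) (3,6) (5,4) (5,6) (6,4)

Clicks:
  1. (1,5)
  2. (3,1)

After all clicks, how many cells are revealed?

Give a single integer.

Click 1 (1,5) count=0: revealed 9 new [(0,4) (0,5) (0,6) (1,4) (1,5) (1,6) (2,4) (2,5) (2,6)] -> total=9
Click 2 (3,1) count=1: revealed 1 new [(3,1)] -> total=10

Answer: 10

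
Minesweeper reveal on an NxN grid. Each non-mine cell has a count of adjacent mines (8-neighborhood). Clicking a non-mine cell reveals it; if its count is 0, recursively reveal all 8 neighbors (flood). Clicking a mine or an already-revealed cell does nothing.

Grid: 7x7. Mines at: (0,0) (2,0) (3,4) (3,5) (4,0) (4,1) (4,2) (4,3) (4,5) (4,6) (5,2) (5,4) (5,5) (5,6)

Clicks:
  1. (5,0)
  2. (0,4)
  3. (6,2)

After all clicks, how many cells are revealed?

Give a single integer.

Click 1 (5,0) count=2: revealed 1 new [(5,0)] -> total=1
Click 2 (0,4) count=0: revealed 21 new [(0,1) (0,2) (0,3) (0,4) (0,5) (0,6) (1,1) (1,2) (1,3) (1,4) (1,5) (1,6) (2,1) (2,2) (2,3) (2,4) (2,5) (2,6) (3,1) (3,2) (3,3)] -> total=22
Click 3 (6,2) count=1: revealed 1 new [(6,2)] -> total=23

Answer: 23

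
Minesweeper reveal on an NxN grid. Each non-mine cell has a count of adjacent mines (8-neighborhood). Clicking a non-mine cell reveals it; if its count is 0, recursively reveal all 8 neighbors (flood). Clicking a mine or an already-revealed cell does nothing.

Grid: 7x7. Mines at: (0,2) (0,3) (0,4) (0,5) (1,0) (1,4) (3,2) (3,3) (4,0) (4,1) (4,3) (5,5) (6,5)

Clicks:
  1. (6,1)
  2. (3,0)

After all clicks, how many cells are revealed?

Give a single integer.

Answer: 11

Derivation:
Click 1 (6,1) count=0: revealed 10 new [(5,0) (5,1) (5,2) (5,3) (5,4) (6,0) (6,1) (6,2) (6,3) (6,4)] -> total=10
Click 2 (3,0) count=2: revealed 1 new [(3,0)] -> total=11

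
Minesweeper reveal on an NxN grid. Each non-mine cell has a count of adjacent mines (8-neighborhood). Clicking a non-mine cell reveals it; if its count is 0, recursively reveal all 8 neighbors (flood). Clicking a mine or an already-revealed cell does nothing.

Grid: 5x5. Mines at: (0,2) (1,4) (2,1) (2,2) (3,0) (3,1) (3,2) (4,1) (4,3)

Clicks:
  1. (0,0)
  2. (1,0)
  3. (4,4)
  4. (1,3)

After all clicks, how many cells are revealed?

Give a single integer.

Click 1 (0,0) count=0: revealed 4 new [(0,0) (0,1) (1,0) (1,1)] -> total=4
Click 2 (1,0) count=1: revealed 0 new [(none)] -> total=4
Click 3 (4,4) count=1: revealed 1 new [(4,4)] -> total=5
Click 4 (1,3) count=3: revealed 1 new [(1,3)] -> total=6

Answer: 6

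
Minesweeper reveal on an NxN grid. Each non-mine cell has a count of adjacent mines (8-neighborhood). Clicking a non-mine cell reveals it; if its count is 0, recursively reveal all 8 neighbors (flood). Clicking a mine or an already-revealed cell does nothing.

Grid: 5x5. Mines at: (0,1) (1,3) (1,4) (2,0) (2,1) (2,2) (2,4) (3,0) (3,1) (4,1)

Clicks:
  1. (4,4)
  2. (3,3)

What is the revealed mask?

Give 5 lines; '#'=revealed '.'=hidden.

Answer: .....
.....
.....
..###
..###

Derivation:
Click 1 (4,4) count=0: revealed 6 new [(3,2) (3,3) (3,4) (4,2) (4,3) (4,4)] -> total=6
Click 2 (3,3) count=2: revealed 0 new [(none)] -> total=6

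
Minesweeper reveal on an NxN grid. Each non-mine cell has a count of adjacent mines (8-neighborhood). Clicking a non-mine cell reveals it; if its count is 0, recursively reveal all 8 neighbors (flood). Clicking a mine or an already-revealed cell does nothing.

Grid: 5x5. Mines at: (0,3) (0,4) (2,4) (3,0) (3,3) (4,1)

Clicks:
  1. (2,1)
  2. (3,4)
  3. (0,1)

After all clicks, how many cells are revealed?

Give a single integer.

Answer: 10

Derivation:
Click 1 (2,1) count=1: revealed 1 new [(2,1)] -> total=1
Click 2 (3,4) count=2: revealed 1 new [(3,4)] -> total=2
Click 3 (0,1) count=0: revealed 8 new [(0,0) (0,1) (0,2) (1,0) (1,1) (1,2) (2,0) (2,2)] -> total=10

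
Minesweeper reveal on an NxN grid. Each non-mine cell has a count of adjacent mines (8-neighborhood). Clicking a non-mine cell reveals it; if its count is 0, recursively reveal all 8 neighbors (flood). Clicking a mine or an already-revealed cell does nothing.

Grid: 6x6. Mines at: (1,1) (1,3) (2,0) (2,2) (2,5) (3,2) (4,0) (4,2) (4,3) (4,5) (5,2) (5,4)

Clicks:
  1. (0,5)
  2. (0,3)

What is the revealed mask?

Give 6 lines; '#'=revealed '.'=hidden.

Click 1 (0,5) count=0: revealed 4 new [(0,4) (0,5) (1,4) (1,5)] -> total=4
Click 2 (0,3) count=1: revealed 1 new [(0,3)] -> total=5

Answer: ...###
....##
......
......
......
......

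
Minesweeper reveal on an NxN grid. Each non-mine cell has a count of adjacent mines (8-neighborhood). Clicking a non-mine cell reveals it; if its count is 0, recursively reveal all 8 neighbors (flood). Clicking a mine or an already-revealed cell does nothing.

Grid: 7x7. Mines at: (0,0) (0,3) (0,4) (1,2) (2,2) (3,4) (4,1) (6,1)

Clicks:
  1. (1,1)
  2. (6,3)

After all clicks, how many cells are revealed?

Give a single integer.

Click 1 (1,1) count=3: revealed 1 new [(1,1)] -> total=1
Click 2 (6,3) count=0: revealed 23 new [(0,5) (0,6) (1,5) (1,6) (2,5) (2,6) (3,5) (3,6) (4,2) (4,3) (4,4) (4,5) (4,6) (5,2) (5,3) (5,4) (5,5) (5,6) (6,2) (6,3) (6,4) (6,5) (6,6)] -> total=24

Answer: 24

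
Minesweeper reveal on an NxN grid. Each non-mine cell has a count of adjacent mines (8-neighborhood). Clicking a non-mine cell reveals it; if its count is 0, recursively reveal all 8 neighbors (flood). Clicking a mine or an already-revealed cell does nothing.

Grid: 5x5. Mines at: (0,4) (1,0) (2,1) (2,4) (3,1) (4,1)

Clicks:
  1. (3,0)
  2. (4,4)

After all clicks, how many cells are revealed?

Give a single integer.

Click 1 (3,0) count=3: revealed 1 new [(3,0)] -> total=1
Click 2 (4,4) count=0: revealed 6 new [(3,2) (3,3) (3,4) (4,2) (4,3) (4,4)] -> total=7

Answer: 7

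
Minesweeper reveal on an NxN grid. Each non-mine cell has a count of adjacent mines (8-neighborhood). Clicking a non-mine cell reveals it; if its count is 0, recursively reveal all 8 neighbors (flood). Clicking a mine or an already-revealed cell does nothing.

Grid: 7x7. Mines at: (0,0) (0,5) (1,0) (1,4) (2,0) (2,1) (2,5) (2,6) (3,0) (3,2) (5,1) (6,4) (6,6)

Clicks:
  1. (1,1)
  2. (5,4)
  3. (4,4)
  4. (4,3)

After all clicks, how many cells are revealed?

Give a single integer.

Answer: 13

Derivation:
Click 1 (1,1) count=4: revealed 1 new [(1,1)] -> total=1
Click 2 (5,4) count=1: revealed 1 new [(5,4)] -> total=2
Click 3 (4,4) count=0: revealed 11 new [(3,3) (3,4) (3,5) (3,6) (4,3) (4,4) (4,5) (4,6) (5,3) (5,5) (5,6)] -> total=13
Click 4 (4,3) count=1: revealed 0 new [(none)] -> total=13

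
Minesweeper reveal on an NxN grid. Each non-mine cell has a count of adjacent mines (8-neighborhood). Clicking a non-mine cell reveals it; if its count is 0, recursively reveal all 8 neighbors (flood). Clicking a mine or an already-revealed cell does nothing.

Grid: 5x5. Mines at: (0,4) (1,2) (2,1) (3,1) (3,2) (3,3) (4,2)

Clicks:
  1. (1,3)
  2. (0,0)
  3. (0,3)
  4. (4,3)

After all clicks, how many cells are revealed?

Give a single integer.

Click 1 (1,3) count=2: revealed 1 new [(1,3)] -> total=1
Click 2 (0,0) count=0: revealed 4 new [(0,0) (0,1) (1,0) (1,1)] -> total=5
Click 3 (0,3) count=2: revealed 1 new [(0,3)] -> total=6
Click 4 (4,3) count=3: revealed 1 new [(4,3)] -> total=7

Answer: 7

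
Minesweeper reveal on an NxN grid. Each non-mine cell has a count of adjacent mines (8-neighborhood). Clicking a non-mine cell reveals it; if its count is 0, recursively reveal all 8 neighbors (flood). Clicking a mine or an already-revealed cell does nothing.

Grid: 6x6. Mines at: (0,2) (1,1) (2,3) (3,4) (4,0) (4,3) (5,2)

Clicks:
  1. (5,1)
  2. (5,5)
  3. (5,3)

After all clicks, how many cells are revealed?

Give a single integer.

Answer: 6

Derivation:
Click 1 (5,1) count=2: revealed 1 new [(5,1)] -> total=1
Click 2 (5,5) count=0: revealed 4 new [(4,4) (4,5) (5,4) (5,5)] -> total=5
Click 3 (5,3) count=2: revealed 1 new [(5,3)] -> total=6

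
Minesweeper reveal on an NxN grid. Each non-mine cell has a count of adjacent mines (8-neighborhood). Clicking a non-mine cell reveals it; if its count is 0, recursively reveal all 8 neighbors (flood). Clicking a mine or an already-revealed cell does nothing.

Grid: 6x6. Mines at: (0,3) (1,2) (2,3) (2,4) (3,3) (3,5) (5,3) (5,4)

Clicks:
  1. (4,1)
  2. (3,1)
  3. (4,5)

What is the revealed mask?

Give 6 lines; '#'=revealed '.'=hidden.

Answer: ##....
##....
###...
###...
###..#
###...

Derivation:
Click 1 (4,1) count=0: revealed 16 new [(0,0) (0,1) (1,0) (1,1) (2,0) (2,1) (2,2) (3,0) (3,1) (3,2) (4,0) (4,1) (4,2) (5,0) (5,1) (5,2)] -> total=16
Click 2 (3,1) count=0: revealed 0 new [(none)] -> total=16
Click 3 (4,5) count=2: revealed 1 new [(4,5)] -> total=17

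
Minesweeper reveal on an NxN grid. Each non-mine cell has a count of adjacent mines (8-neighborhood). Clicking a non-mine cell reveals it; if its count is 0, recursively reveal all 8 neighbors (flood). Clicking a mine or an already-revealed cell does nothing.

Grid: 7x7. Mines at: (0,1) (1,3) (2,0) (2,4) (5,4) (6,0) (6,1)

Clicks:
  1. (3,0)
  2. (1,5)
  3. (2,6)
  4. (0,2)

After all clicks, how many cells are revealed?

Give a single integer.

Answer: 18

Derivation:
Click 1 (3,0) count=1: revealed 1 new [(3,0)] -> total=1
Click 2 (1,5) count=1: revealed 1 new [(1,5)] -> total=2
Click 3 (2,6) count=0: revealed 15 new [(0,4) (0,5) (0,6) (1,4) (1,6) (2,5) (2,6) (3,5) (3,6) (4,5) (4,6) (5,5) (5,6) (6,5) (6,6)] -> total=17
Click 4 (0,2) count=2: revealed 1 new [(0,2)] -> total=18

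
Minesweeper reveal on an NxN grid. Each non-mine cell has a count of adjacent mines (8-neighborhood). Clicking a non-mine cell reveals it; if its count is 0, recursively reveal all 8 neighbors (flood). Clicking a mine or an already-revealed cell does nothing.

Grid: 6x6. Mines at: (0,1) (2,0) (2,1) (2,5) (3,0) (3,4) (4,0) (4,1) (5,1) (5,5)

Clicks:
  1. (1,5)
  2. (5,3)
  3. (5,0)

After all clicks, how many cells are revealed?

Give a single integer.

Answer: 8

Derivation:
Click 1 (1,5) count=1: revealed 1 new [(1,5)] -> total=1
Click 2 (5,3) count=0: revealed 6 new [(4,2) (4,3) (4,4) (5,2) (5,3) (5,4)] -> total=7
Click 3 (5,0) count=3: revealed 1 new [(5,0)] -> total=8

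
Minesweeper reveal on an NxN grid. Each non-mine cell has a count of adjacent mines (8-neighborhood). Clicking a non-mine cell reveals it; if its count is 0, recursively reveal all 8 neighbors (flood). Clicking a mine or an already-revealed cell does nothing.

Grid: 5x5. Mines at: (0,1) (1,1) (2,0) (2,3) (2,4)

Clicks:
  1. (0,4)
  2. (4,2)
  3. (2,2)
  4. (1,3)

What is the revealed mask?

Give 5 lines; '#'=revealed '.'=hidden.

Click 1 (0,4) count=0: revealed 6 new [(0,2) (0,3) (0,4) (1,2) (1,3) (1,4)] -> total=6
Click 2 (4,2) count=0: revealed 10 new [(3,0) (3,1) (3,2) (3,3) (3,4) (4,0) (4,1) (4,2) (4,3) (4,4)] -> total=16
Click 3 (2,2) count=2: revealed 1 new [(2,2)] -> total=17
Click 4 (1,3) count=2: revealed 0 new [(none)] -> total=17

Answer: ..###
..###
..#..
#####
#####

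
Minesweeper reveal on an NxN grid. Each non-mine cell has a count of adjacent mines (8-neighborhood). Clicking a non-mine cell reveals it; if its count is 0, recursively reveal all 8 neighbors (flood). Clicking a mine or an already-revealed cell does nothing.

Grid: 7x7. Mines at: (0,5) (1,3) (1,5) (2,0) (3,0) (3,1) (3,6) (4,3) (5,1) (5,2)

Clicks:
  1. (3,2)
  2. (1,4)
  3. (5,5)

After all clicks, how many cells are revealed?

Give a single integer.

Answer: 13

Derivation:
Click 1 (3,2) count=2: revealed 1 new [(3,2)] -> total=1
Click 2 (1,4) count=3: revealed 1 new [(1,4)] -> total=2
Click 3 (5,5) count=0: revealed 11 new [(4,4) (4,5) (4,6) (5,3) (5,4) (5,5) (5,6) (6,3) (6,4) (6,5) (6,6)] -> total=13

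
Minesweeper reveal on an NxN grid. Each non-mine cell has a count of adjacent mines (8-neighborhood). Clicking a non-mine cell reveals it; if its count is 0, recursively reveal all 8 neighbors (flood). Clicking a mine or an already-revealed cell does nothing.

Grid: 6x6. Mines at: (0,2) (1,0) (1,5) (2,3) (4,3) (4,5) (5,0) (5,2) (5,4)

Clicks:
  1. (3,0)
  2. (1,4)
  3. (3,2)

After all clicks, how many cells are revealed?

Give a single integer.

Click 1 (3,0) count=0: revealed 9 new [(2,0) (2,1) (2,2) (3,0) (3,1) (3,2) (4,0) (4,1) (4,2)] -> total=9
Click 2 (1,4) count=2: revealed 1 new [(1,4)] -> total=10
Click 3 (3,2) count=2: revealed 0 new [(none)] -> total=10

Answer: 10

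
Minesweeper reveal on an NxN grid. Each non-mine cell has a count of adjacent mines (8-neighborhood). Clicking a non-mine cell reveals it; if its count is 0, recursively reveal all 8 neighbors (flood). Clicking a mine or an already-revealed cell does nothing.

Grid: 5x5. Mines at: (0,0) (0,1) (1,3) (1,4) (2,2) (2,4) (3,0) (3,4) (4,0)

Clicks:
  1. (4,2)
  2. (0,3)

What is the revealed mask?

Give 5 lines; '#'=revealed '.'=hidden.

Click 1 (4,2) count=0: revealed 6 new [(3,1) (3,2) (3,3) (4,1) (4,2) (4,3)] -> total=6
Click 2 (0,3) count=2: revealed 1 new [(0,3)] -> total=7

Answer: ...#.
.....
.....
.###.
.###.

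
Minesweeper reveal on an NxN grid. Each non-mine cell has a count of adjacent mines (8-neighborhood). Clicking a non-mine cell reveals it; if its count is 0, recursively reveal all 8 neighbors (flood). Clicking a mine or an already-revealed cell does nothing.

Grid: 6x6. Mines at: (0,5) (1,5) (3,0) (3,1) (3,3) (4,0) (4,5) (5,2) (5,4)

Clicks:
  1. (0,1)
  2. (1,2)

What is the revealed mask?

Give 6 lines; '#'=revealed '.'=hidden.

Click 1 (0,1) count=0: revealed 15 new [(0,0) (0,1) (0,2) (0,3) (0,4) (1,0) (1,1) (1,2) (1,3) (1,4) (2,0) (2,1) (2,2) (2,3) (2,4)] -> total=15
Click 2 (1,2) count=0: revealed 0 new [(none)] -> total=15

Answer: #####.
#####.
#####.
......
......
......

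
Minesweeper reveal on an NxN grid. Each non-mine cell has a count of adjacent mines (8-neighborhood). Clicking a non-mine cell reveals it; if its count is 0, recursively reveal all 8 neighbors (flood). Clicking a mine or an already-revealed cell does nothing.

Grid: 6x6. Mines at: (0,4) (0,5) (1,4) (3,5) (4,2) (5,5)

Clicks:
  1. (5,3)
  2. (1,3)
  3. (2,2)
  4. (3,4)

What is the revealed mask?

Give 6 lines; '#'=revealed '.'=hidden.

Click 1 (5,3) count=1: revealed 1 new [(5,3)] -> total=1
Click 2 (1,3) count=2: revealed 1 new [(1,3)] -> total=2
Click 3 (2,2) count=0: revealed 19 new [(0,0) (0,1) (0,2) (0,3) (1,0) (1,1) (1,2) (2,0) (2,1) (2,2) (2,3) (3,0) (3,1) (3,2) (3,3) (4,0) (4,1) (5,0) (5,1)] -> total=21
Click 4 (3,4) count=1: revealed 1 new [(3,4)] -> total=22

Answer: ####..
####..
####..
#####.
##....
##.#..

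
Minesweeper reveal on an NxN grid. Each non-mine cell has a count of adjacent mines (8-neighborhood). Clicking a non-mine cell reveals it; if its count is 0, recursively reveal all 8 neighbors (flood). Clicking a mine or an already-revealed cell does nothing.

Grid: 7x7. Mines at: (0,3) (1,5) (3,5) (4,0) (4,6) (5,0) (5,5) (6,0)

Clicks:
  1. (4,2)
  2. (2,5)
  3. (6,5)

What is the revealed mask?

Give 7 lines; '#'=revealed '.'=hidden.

Answer: ###....
#####..
######.
#####..
.####..
.####..
.#####.

Derivation:
Click 1 (4,2) count=0: revealed 30 new [(0,0) (0,1) (0,2) (1,0) (1,1) (1,2) (1,3) (1,4) (2,0) (2,1) (2,2) (2,3) (2,4) (3,0) (3,1) (3,2) (3,3) (3,4) (4,1) (4,2) (4,3) (4,4) (5,1) (5,2) (5,3) (5,4) (6,1) (6,2) (6,3) (6,4)] -> total=30
Click 2 (2,5) count=2: revealed 1 new [(2,5)] -> total=31
Click 3 (6,5) count=1: revealed 1 new [(6,5)] -> total=32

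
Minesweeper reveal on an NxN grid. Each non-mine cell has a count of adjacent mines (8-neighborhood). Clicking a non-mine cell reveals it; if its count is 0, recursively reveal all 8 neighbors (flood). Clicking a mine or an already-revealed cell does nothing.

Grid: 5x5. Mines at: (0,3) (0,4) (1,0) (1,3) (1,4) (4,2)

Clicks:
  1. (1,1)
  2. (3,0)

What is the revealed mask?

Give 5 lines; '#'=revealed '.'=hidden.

Click 1 (1,1) count=1: revealed 1 new [(1,1)] -> total=1
Click 2 (3,0) count=0: revealed 6 new [(2,0) (2,1) (3,0) (3,1) (4,0) (4,1)] -> total=7

Answer: .....
.#...
##...
##...
##...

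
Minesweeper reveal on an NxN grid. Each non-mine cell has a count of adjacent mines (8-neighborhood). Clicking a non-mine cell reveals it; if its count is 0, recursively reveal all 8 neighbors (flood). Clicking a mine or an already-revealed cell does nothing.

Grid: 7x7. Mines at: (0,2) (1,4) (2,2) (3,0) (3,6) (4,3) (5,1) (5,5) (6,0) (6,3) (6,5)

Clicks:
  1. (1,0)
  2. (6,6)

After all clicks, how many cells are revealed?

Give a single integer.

Click 1 (1,0) count=0: revealed 6 new [(0,0) (0,1) (1,0) (1,1) (2,0) (2,1)] -> total=6
Click 2 (6,6) count=2: revealed 1 new [(6,6)] -> total=7

Answer: 7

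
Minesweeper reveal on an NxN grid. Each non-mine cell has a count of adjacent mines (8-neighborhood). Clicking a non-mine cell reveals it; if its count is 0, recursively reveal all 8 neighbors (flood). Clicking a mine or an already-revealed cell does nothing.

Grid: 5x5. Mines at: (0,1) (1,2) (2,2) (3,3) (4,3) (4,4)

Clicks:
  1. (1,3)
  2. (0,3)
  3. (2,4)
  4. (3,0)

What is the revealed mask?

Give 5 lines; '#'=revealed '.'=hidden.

Click 1 (1,3) count=2: revealed 1 new [(1,3)] -> total=1
Click 2 (0,3) count=1: revealed 1 new [(0,3)] -> total=2
Click 3 (2,4) count=1: revealed 1 new [(2,4)] -> total=3
Click 4 (3,0) count=0: revealed 10 new [(1,0) (1,1) (2,0) (2,1) (3,0) (3,1) (3,2) (4,0) (4,1) (4,2)] -> total=13

Answer: ...#.
##.#.
##..#
###..
###..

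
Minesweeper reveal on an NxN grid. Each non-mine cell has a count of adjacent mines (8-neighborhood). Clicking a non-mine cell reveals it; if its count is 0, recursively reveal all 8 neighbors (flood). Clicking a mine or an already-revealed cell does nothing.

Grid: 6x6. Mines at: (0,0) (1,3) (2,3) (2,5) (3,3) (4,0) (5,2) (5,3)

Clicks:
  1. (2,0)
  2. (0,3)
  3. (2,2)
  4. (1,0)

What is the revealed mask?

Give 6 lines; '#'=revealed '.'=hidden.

Answer: ...#..
###...
###...
###...
......
......

Derivation:
Click 1 (2,0) count=0: revealed 9 new [(1,0) (1,1) (1,2) (2,0) (2,1) (2,2) (3,0) (3,1) (3,2)] -> total=9
Click 2 (0,3) count=1: revealed 1 new [(0,3)] -> total=10
Click 3 (2,2) count=3: revealed 0 new [(none)] -> total=10
Click 4 (1,0) count=1: revealed 0 new [(none)] -> total=10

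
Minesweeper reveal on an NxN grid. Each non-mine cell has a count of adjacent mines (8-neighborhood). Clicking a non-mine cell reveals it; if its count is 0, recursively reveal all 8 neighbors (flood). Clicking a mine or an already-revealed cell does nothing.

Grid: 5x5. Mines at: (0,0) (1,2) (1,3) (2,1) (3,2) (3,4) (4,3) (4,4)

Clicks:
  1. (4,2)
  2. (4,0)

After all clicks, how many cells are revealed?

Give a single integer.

Click 1 (4,2) count=2: revealed 1 new [(4,2)] -> total=1
Click 2 (4,0) count=0: revealed 4 new [(3,0) (3,1) (4,0) (4,1)] -> total=5

Answer: 5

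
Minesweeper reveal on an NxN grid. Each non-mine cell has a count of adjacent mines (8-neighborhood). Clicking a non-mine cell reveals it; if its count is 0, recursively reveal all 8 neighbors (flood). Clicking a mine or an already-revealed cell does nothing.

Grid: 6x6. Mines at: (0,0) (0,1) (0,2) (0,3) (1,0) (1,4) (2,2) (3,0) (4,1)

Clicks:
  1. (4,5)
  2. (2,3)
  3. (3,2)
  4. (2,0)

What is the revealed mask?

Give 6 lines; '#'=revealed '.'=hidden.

Answer: ......
......
#..###
..####
..####
..####

Derivation:
Click 1 (4,5) count=0: revealed 15 new [(2,3) (2,4) (2,5) (3,2) (3,3) (3,4) (3,5) (4,2) (4,3) (4,4) (4,5) (5,2) (5,3) (5,4) (5,5)] -> total=15
Click 2 (2,3) count=2: revealed 0 new [(none)] -> total=15
Click 3 (3,2) count=2: revealed 0 new [(none)] -> total=15
Click 4 (2,0) count=2: revealed 1 new [(2,0)] -> total=16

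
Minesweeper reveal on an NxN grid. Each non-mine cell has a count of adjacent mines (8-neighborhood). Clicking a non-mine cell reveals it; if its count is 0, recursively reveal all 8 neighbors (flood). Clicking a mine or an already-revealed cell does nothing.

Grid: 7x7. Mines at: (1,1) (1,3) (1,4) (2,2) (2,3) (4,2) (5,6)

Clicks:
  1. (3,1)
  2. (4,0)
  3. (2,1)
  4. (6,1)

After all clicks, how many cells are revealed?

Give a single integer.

Answer: 33

Derivation:
Click 1 (3,1) count=2: revealed 1 new [(3,1)] -> total=1
Click 2 (4,0) count=0: revealed 32 new [(0,5) (0,6) (1,5) (1,6) (2,0) (2,1) (2,4) (2,5) (2,6) (3,0) (3,3) (3,4) (3,5) (3,6) (4,0) (4,1) (4,3) (4,4) (4,5) (4,6) (5,0) (5,1) (5,2) (5,3) (5,4) (5,5) (6,0) (6,1) (6,2) (6,3) (6,4) (6,5)] -> total=33
Click 3 (2,1) count=2: revealed 0 new [(none)] -> total=33
Click 4 (6,1) count=0: revealed 0 new [(none)] -> total=33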